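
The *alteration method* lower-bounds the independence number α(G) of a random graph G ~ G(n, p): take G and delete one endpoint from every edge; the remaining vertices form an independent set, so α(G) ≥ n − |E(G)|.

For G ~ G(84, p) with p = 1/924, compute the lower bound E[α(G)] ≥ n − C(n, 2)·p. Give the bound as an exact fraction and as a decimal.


E[|E(G)|] = C(84, 2)·p = 3486 · (1/924) = 83/22.
E[α(G)] ≥ n − E[|E(G)|] = 84 − 83/22 = 1765/22.
Numerically: ≈ 80.22727.
(This is only a lower bound; the true E[α(G)] may be larger.)

E[α(G)] ≥ 1765/22 ≈ 80.22727.


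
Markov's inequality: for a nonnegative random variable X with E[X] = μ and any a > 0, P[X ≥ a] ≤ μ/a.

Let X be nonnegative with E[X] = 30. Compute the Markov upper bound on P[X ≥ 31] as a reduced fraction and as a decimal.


μ = E[X] = 30, a = 31.
Markov: P[X ≥ 31] ≤ μ/a = (30)/31 = 30/31.
Numerically: ≈ 0.9677.
(Since a = 31 > μ = 30.0000, the bound 30/31 is < 1 and informative.)

P[X ≥ 31] ≤ 30/31 ≈ 0.9677.


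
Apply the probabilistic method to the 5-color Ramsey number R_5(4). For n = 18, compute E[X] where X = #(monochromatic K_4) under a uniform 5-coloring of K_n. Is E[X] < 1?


E[X] = C(18, 4) · 5^{1 − 6} = 3060 · 5^{−5} = 3060/3125.
As a reduced fraction: E[X] = 612/625 ≈ 0.9792000.
Is E[X] < 1? YES.
Since E[X] < 1, there exists a 5-coloring of K_{18} with no monochromatic K_4; hence R_5(4) > 18.

E[X] = 612/625 ≈ 0.9792000; E[X] < 1, so R_5(4) > 18.


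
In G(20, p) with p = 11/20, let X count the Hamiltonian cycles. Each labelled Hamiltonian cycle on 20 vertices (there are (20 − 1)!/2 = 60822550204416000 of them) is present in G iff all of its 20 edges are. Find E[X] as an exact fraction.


K_20 has (20 − 1)!/2 = 60822550204416000 labelled Hamiltonian cycles.
For each such Hamiltonian cycle H, let X_H = 1 if all 20 edges of H are present in G. Then P[X_H = 1] = p^{20} = (11/20)^{20} = 672749994932560009201/104857600000000000000000000.
Summing the indicators: E[X] = Σ_H E[X_H] = 60822550204416000 · p^{20} = 60822550204416000 · 672749994932560009201/104857600000000000000000000 = 9989836509230039246035759128621/25600000000000000000.
Numerically: E[X] ≈ 3.902e+11.

E[X] = 60822550204416000 · (11/20)^{20} = 9989836509230039246035759128621/25600000000000000000 ≈ 3.902e+11.


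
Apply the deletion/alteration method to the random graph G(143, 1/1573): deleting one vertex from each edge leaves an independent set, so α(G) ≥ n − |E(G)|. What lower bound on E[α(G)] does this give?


E[|E(G)|] = C(143, 2)·p = 10153 · (1/1573) = 71/11.
E[α(G)] ≥ n − E[|E(G)|] = 143 − 71/11 = 1502/11.
Numerically: ≈ 136.5455.
(This is only a lower bound; the true E[α(G)] may be larger.)

E[α(G)] ≥ 1502/11 ≈ 136.5455.


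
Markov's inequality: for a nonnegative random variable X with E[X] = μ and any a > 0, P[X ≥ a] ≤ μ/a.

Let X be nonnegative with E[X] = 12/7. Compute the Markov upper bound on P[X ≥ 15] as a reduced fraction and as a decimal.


μ = E[X] = 12/7, a = 15.
Markov: P[X ≥ 15] ≤ μ/a = (12/7)/15 = 4/35.
Numerically: ≈ 0.114.
(Since a = 15 > μ = 1.714, the bound 4/35 is < 1 and informative.)

P[X ≥ 15] ≤ 4/35 ≈ 0.114.


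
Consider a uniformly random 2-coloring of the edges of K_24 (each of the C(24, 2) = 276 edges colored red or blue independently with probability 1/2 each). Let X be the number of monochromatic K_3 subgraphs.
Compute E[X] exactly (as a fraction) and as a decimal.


Let X = Σ_S X_S over the C(24, 3) = 2024 subsets S of size 3, where X_S = 1 if the K_3 on S is monochromatic.
For a fixed S, the K_3 on S has C(3, 2) = 3 edges. P[all 3 edges red] = (1/2)^3, and likewise for blue, so P[monochromatic] = 2·(1/2)^3 = 2^{1 − 3} = 1/4.
By linearity: E[X] = C(24, 3) · 2^{1 − 3} = 2024 · 1/4 = 506.
Numerically: E[X] ≈ 506.0000.

E[X] = C(24,3)·2^(1−C(3,2)) = 506 ≈ 506.0000.


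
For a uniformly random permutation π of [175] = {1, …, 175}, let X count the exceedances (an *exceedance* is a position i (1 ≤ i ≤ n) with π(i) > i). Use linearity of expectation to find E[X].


Write X = Σ_{i=1}^{175} X_i, where X_i = 1_{π(i) > i}.
For each fixed i, π(i) is uniform over {1, …, 175} (marginal of a uniform permutation), so P[π(i) > i] = (n − i)/n. Summing: Σ_{i=1}^{175} (n − i)/n = (0 + 1 + … + 174)/175 = 175(175 − 1)/(2·175) = (175 − 1)/2.
Hence E[X] = Σ_{i=1}^{175} (175 − i)/175 = 87 ≈ 87.00000.

E[X] = 87 = 87.00000.


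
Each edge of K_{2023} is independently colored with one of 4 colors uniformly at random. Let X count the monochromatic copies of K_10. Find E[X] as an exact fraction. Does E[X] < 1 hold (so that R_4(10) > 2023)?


E[X] = C(2023, 10) · 4^{1 − 45} = 309399856285778485315440716 · 4^{−44} = 309399856285778485315440716/309485009821345068724781056.
As a reduced fraction: E[X] = 77349964071444621328860179/77371252455336267181195264 ≈ 0.999725.
Is E[X] < 1? YES.
Since E[X] < 1, there exists a 4-coloring of K_{2023} with no monochromatic K_10; hence R_4(10) > 2023.

E[X] = 77349964071444621328860179/77371252455336267181195264 ≈ 0.999725; E[X] < 1, so R_4(10) > 2023.


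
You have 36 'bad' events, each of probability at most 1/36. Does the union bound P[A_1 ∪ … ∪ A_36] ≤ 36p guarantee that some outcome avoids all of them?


Union bound: P[∪_{i=1}^{36} A_i] ≤ Σ_i P[A_i] ≤ 36·p = 36·(1/36) = 1.
Numerically: 1 ≈ 1.000000.
Is 1 < 1? NO.
Since the bound 1 is ≥ 1, the union bound is uninformative here; it does NOT by itself certify existence.

36·p = 1 ≈ 1.000000; existence NOT certified by the union bound.


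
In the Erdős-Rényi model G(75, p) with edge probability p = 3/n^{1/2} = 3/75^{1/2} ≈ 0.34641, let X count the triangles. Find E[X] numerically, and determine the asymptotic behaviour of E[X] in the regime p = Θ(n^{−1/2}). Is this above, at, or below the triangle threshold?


Number of potential triangles: C(75, 3) = 67525.
Each occurs with probability p³ ≈ (0.34641)³ ≈ 4.15692194e-02.
By linearity: E[X] = C(75, 3)·p³ ≈ 67525 · 4.15692194e-02 ≈ 2806.961539.
Since α = 1/2 < 1, p = c/n^{1/2} ≫ 1/n is above the triangle threshold p ~ 1/n. Asymptotically E[X] ~ (c³/6)·n^{3(1−α)} = (3³/6)·n^{1.5} → ∞; triangles are abundant w.h.p.

E[X] ≈ 2806.961539; in regime p = Θ(1/n^{1/2}) E[X] diverges (above the triangle threshold p ~ 1/n).


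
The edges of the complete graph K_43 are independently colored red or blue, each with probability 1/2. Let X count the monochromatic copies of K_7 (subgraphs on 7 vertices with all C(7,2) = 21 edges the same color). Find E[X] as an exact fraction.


Let X = Σ_S X_S over the C(43, 7) = 32224114 subsets S of size 7, where X_S = 1 if the K_7 on S is monochromatic.
For a fixed S, the K_7 on S has C(7, 2) = 21 edges. P[all 21 edges red] = (1/2)^21, and likewise for blue, so P[monochromatic] = 2·(1/2)^21 = 2^{1 − 21} = 1/1048576.
By linearity: E[X] = C(43, 7) · 2^{1 − 21} = 32224114 · 1/1048576 = 16112057/524288.
Numerically: E[X] ≈ 30.731310.

E[X] = C(43,7)·2^(1−C(7,2)) = 16112057/524288 ≈ 30.731310.


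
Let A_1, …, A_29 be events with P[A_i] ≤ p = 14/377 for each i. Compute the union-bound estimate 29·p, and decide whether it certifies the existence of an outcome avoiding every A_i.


Union bound: P[∪_{i=1}^{29} A_i] ≤ Σ_i P[A_i] ≤ 29·p = 29·(14/377) = 14/13.
Numerically: 14/13 ≈ 1.0769.
Is 14/13 < 1? NO.
Since the bound 14/13 is ≥ 1, the union bound is uninformative here; it does NOT by itself certify existence.

29·p = 14/13 ≈ 1.0769; existence NOT certified by the union bound.


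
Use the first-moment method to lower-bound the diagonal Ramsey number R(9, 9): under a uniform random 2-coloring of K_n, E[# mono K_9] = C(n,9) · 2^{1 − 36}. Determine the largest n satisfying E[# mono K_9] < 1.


We need C(n, 9) · 2^{1 − 36} < 1, i.e. C(n, 9) < 2^{36 − 1} = 34359738368.
Check values of n near the boundary:
  n = 61: C(61, 9) = 17341763505; 17341763505 < 34359738368? YES
  n = 62: C(62, 9) = 20286591270; 20286591270 < 34359738368? YES
  n = 63: C(63, 9) = 23667689815; 23667689815 < 34359738368? YES
  n = 64: C(64, 9) = 27540584512; 27540584512 < 34359738368? YES
  n = 65: C(65, 9) = 31966749880; 31966749880 < 34359738368? YES
  n = 66: C(66, 9) = 37014131440; 37014131440 < 34359738368? NO
The largest n with C(n, 9) < 34359738368 is n = 65 (where E[X] = 3995843735/4294967296 ≈ 0.9304). Hence R(9, 9) > 65, i.e. R(9, 9) ≥ 66.

Largest n = 65; hence R(9, 9) > 65.


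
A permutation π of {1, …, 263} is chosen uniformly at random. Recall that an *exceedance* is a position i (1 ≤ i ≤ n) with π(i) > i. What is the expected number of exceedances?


Write X = Σ_{i=1}^{263} X_i, where X_i = 1_{π(i) > i}.
For each fixed i, π(i) is uniform over {1, …, 263} (marginal of a uniform permutation), so P[π(i) > i] = (n − i)/n. Summing: Σ_{i=1}^{263} (n − i)/n = (0 + 1 + … + 262)/263 = 263(263 − 1)/(2·263) = (263 − 1)/2.
Hence E[X] = Σ_{i=1}^{263} (263 − i)/263 = 131 ≈ 131.0000.

E[X] = 131 = 131.0000.


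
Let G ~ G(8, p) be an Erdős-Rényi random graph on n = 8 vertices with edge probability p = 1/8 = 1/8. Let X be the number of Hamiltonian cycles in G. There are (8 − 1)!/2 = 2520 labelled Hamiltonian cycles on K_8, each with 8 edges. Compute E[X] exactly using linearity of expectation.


K_8 has (8 − 1)!/2 = 2520 labelled Hamiltonian cycles.
For each such Hamiltonian cycle H, let X_H = 1 if all 8 edges of H are present in G. Then P[X_H = 1] = p^{8} = (1/8)^{8} = 1/16777216.
Summing the indicators: E[X] = Σ_H E[X_H] = 2520 · p^{8} = 2520 · 1/16777216 = 315/2097152.
Numerically: E[X] ≈ 0.0001502.

E[X] = 2520 · (1/8)^{8} = 315/2097152 ≈ 0.0001502.


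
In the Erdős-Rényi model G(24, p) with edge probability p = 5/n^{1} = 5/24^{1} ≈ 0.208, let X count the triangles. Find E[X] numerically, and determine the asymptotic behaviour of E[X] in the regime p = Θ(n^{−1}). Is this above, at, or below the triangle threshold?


Number of potential triangles: C(24, 3) = 2024.
Each occurs with probability p³ ≈ (0.208)³ ≈ 9.04225e-03.
By linearity: E[X] = C(24, 3)·p³ ≈ 2024 · 9.04225e-03 ≈ 18.302.
Here α = 1, so p = 5/n is exactly at the triangle threshold p ~ 1/n. Asymptotically E[X] → c³/6 = 5³/6 = 125/6 ≈ 20.833, a bounded constant. In this regime the triangle count is asymptotically Poisson(c³/6).

E[X] ≈ 18.302; in regime p = Θ(1/n^{1}) E[X] stays bounded (at the triangle threshold p ~ 1/n).


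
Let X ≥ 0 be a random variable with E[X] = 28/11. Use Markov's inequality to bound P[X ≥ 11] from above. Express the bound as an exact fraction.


μ = E[X] = 28/11, a = 11.
Markov: P[X ≥ 11] ≤ μ/a = (28/11)/11 = 28/121.
Numerically: ≈ 0.231.
(Since a = 11 > μ = 2.545, the bound 28/121 is < 1 and informative.)

P[X ≥ 11] ≤ 28/121 ≈ 0.231.


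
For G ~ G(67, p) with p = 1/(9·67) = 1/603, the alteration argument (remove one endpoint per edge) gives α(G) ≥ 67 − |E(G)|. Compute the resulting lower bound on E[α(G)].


E[|E(G)|] = C(67, 2)·p = 2211 · (1/603) = 11/3.
E[α(G)] ≥ n − E[|E(G)|] = 67 − 11/3 = 190/3.
Numerically: ≈ 63.333333.
(This is only a lower bound; the true E[α(G)] may be larger.)

E[α(G)] ≥ 190/3 ≈ 63.333333.


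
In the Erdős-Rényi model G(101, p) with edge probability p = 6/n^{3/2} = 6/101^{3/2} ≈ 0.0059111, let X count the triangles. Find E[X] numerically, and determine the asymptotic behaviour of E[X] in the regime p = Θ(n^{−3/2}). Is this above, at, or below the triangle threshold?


Number of potential triangles: C(101, 3) = 166650.
Each occurs with probability p³ ≈ (0.0059111)³ ≈ 2.0654162e-07.
By linearity: E[X] = C(101, 3)·p³ ≈ 166650 · 2.0654162e-07 ≈ 0.03442.
Since α = 3/2 > 1, p = c/n^{3/2} = o(1/n) is below the triangle threshold p ~ 1/n. Asymptotically E[X] ~ (c³/6)·n^{3(1−α)} = (6³/6)·n^{-1.5} → 0, so by Markov's inequality G has no triangles w.h.p.

E[X] ≈ 0.03442; in regime p = Θ(1/n^{3/2}) E[X] tends to 0 (below the triangle threshold p ~ 1/n).


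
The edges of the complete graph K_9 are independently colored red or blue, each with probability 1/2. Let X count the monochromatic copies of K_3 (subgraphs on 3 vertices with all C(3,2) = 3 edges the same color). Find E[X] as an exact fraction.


Let X = Σ_S X_S over the C(9, 3) = 84 subsets S of size 3, where X_S = 1 if the K_3 on S is monochromatic.
For a fixed S, the K_3 on S has C(3, 2) = 3 edges. P[all 3 edges red] = (1/2)^3, and likewise for blue, so P[monochromatic] = 2·(1/2)^3 = 2^{1 − 3} = 1/4.
By linearity of expectation: E[X] = C(9, 3) · 2^{1 − 3} = 84 · 1/4 = 21.
Numerically: E[X] ≈ 21.0000.

E[X] = C(9,3)·2^(1−C(3,2)) = 21 ≈ 21.0000.


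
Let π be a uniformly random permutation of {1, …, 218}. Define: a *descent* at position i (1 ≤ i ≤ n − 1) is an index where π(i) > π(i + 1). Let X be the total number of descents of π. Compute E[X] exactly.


Write X = Σ X_I over i = 1, …, 217, with X_I the indicator of one descent.
There are 217 indicators.
For each fixed i, the pair (π(i), π(i+1)) is a uniformly random ordered pair of distinct values from {1, …, 218}; by symmetry P[π(i) > π(i+1)] = 1/2.
By linearity: E[X] = 217 · (1/2) = (218 − 1) · (1/2) = 217/2 ≈ 108.500.

E[X] = 217/2 = 108.500.


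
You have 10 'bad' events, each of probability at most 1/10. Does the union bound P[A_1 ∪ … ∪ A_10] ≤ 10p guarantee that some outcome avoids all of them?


Union bound: P[∪_{i=1}^{10} A_i] ≤ Σ_i P[A_i] ≤ 10·p = 10·(1/10) = 1.
Numerically: 1 ≈ 1.0000000.
Is 1 < 1? NO.
Since the bound 1 is ≥ 1, the union bound is uninformative here; it does NOT by itself certify existence.

10·p = 1 ≈ 1.0000000; existence NOT certified by the union bound.


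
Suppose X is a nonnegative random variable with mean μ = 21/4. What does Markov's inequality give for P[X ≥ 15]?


μ = E[X] = 21/4, a = 15.
Markov: P[X ≥ 15] ≤ μ/a = (21/4)/15 = 7/20.
Numerically: ≈ 0.35000.
(Since a = 15 > μ = 5.25000, the bound 7/20 is < 1 and informative.)

P[X ≥ 15] ≤ 7/20 ≈ 0.35000.


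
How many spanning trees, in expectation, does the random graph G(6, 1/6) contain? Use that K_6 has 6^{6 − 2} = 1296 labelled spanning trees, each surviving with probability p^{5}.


K_6 has 6^{6 − 2} = 1296 labelled spanning trees.
For each such spanning tree H, let X_H = 1 if all 5 edges of H are present in G. Then P[X_H = 1] = p^{5} = (1/6)^{5} = 1/7776.
By linearity: E[X] = Σ_H E[X_H] = 1296 · p^{5} = 1296 · 1/7776 = 1/6.
Numerically: E[X] ≈ 0.166667.

E[X] = 1296 · (1/6)^{5} = 1/6 ≈ 0.166667.


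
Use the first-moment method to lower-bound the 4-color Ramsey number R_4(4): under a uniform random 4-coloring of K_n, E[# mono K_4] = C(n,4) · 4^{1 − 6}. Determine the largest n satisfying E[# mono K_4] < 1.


We need C(n, 4) · 4^{1 − 6} < 1, i.e. C(n, 4) < 4^{6 − 1} = 1024.
Check values of n near the boundary:
  n = 11: C(11, 4) = 330; 330 < 1024? YES
  n = 12: C(12, 4) = 495; 495 < 1024? YES
  n = 13: C(13, 4) = 715; 715 < 1024? YES
  n = 14: C(14, 4) = 1001; 1001 < 1024? YES
  n = 15: C(15, 4) = 1365; 1365 < 1024? NO
  n = 16: C(16, 4) = 1820; 1820 < 1024? NO
  n = 17: C(17, 4) = 2380; 2380 < 1024? NO
The largest n with C(n, 4) < 1024 is n = 14 (where E[X] = 1001/1024 ≈ 0.9775391). Hence R_4(4) > 14, i.e. R_4(4) ≥ 15.

Largest n = 14; hence R_4(4) > 14.


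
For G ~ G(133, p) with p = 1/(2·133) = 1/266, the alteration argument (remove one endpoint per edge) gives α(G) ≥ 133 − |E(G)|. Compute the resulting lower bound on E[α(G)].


E[|E(G)|] = C(133, 2)·p = 8778 · (1/266) = 33.
E[α(G)] ≥ n − E[|E(G)|] = 133 − 33 = 100.
Numerically: ≈ 100.000.
(This is only a lower bound; the true E[α(G)] may be larger.)

E[α(G)] ≥ 100 ≈ 100.000.


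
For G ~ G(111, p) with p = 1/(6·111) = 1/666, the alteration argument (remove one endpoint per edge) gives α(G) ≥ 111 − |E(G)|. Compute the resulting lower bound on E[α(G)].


E[|E(G)|] = C(111, 2)·p = 6105 · (1/666) = 55/6.
E[α(G)] ≥ n − E[|E(G)|] = 111 − 55/6 = 611/6.
Numerically: ≈ 101.8333.
(This is only a lower bound; the true E[α(G)] may be larger.)

E[α(G)] ≥ 611/6 ≈ 101.8333.


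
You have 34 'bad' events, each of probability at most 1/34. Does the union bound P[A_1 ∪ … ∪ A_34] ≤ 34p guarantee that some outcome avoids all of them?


Union bound: P[∪_{i=1}^{34} A_i] ≤ Σ_i P[A_i] ≤ 34·p = 34·(1/34) = 1.
Numerically: 1 ≈ 1.0000.
Is 1 < 1? NO.
Since the bound 1 is ≥ 1, the union bound is uninformative here; it does NOT by itself certify existence.

34·p = 1 ≈ 1.0000; existence NOT certified by the union bound.


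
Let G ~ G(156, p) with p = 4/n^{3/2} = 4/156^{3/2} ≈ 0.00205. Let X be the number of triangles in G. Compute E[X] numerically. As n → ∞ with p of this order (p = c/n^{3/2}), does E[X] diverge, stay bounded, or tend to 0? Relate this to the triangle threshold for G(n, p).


Number of potential triangles: C(156, 3) = 620620.
Each occurs with probability p³ ≈ (0.00205)³ ≈ 8.65206e-09.
By linearity: E[X] = C(156, 3)·p³ ≈ 620620 · 8.65206e-09 ≈ 0.005.
Since α = 3/2 > 1, p = c/n^{3/2} = o(1/n) is below the triangle threshold p ~ 1/n. Asymptotically E[X] ~ (c³/6)·n^{3(1−α)} = (4³/6)·n^{-1.5} → 0, so by Markov's inequality G has no triangles w.h.p.

E[X] ≈ 0.005; in regime p = Θ(1/n^{3/2}) E[X] tends to 0 (below the triangle threshold p ~ 1/n).


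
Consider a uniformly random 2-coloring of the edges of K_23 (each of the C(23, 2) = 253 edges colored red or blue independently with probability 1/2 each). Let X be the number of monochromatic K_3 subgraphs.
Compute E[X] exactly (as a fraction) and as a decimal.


Let X = Σ_S X_S over the C(23, 3) = 1771 subsets S of size 3, where X_S = 1 if the K_3 on S is monochromatic.
For a fixed S, the K_3 on S has C(3, 2) = 3 edges. P[all 3 edges red] = (1/2)^3, and likewise for blue, so P[monochromatic] = 2·(1/2)^3 = 2^{1 − 3} = 1/4.
By linearity: E[X] = C(23, 3) · 2^{1 − 3} = 1771 · 1/4 = 1771/4.
Numerically: E[X] ≈ 442.75000.

E[X] = C(23,3)·2^(1−C(3,2)) = 1771/4 ≈ 442.75000.


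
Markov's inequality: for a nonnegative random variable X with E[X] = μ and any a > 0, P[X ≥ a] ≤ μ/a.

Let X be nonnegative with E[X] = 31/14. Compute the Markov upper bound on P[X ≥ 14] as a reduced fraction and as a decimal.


μ = E[X] = 31/14, a = 14.
Markov: P[X ≥ 14] ≤ μ/a = (31/14)/14 = 31/196.
Numerically: ≈ 0.1582.
(Since a = 14 > μ = 2.2143, the bound 31/196 is < 1 and informative.)

P[X ≥ 14] ≤ 31/196 ≈ 0.1582.


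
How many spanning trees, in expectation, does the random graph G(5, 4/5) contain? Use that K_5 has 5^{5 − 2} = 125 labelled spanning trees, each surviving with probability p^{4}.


K_5 has 5^{5 − 2} = 125 labelled spanning trees.
For each such spanning tree H, let X_H = 1 if all 4 edges of H are present in G. Then P[X_H = 1] = p^{4} = (4/5)^{4} = 256/625.
By linearity: E[X] = Σ_H E[X_H] = 125 · p^{4} = 125 · 256/625 = 256/5.
Numerically: E[X] ≈ 51.2.

E[X] = 125 · (4/5)^{4} = 256/5 ≈ 51.2.


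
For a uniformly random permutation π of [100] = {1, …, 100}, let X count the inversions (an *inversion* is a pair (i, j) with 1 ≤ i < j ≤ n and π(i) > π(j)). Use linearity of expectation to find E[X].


Write X = Σ X_I over the C(100, 2) = 4950 pairs i < j, with X_I the indicator of one inversion.
There are 4950 indicators.
For each fixed pair i < j, the values π(i) and π(j) are two distinct elements of {1, …, 100} in uniformly random order; by symmetry P[π(i) > π(j)] = 1/2.
By linearity: E[X] = 4950 · (1/2) = C(100, 2) · (1/2) = 4950/2 = 2475 ≈ 2475.000000.

E[X] = 2475 = 2475.000000.


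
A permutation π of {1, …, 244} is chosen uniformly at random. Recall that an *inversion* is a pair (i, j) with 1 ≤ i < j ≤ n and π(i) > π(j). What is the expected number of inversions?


Write X = Σ X_I over the C(244, 2) = 29646 pairs i < j, with X_I the indicator of one inversion.
There are 29646 indicators.
For each fixed pair i < j, the values π(i) and π(j) are two distinct elements of {1, …, 244} in uniformly random order; by symmetry P[π(i) > π(j)] = 1/2.
By linearity: E[X] = 29646 · (1/2) = C(244, 2) · (1/2) = 29646/2 = 14823 ≈ 14823.000.

E[X] = 14823 = 14823.000.


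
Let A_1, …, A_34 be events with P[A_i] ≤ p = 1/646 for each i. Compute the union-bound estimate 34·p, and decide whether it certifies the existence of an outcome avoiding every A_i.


Union bound: P[∪_{i=1}^{34} A_i] ≤ Σ_i P[A_i] ≤ 34·p = 34·(1/646) = 1/19.
Numerically: 1/19 ≈ 0.0526.
Is 1/19 < 1? YES.
Since P[∪ A_i] ≤ 1/19 < 1, the complement has P[∩ A_i^c] ≥ 1 − 1/19 = 18/19 > 0, so some outcome avoids every A_i.

34·p = 1/19 ≈ 0.0526; existence CERTIFIED by the union bound.


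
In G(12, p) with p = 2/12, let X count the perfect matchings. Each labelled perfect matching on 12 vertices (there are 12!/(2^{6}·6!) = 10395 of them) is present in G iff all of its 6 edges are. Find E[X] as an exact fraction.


K_12 has 12!/(2^{6}·6!) = 10395 labelled perfect matchings.
For each such perfect matching H, let X_H = 1 if all 6 edges of H are present in G. Then P[X_H = 1] = p^{6} = (1/6)^{6} = 1/46656.
Summing the indicators: E[X] = Σ_H E[X_H] = 10395 · p^{6} = 10395 · 1/46656 = 385/1728.
Numerically: E[X] ≈ 0.2228.

E[X] = 10395 · (1/6)^{6} = 385/1728 ≈ 0.2228.


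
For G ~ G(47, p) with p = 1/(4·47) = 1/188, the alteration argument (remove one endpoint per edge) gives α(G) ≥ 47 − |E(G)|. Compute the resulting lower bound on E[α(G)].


E[|E(G)|] = C(47, 2)·p = 1081 · (1/188) = 23/4.
E[α(G)] ≥ n − E[|E(G)|] = 47 − 23/4 = 165/4.
Numerically: ≈ 41.2500.
(This is only a lower bound; the true E[α(G)] may be larger.)

E[α(G)] ≥ 165/4 ≈ 41.2500.


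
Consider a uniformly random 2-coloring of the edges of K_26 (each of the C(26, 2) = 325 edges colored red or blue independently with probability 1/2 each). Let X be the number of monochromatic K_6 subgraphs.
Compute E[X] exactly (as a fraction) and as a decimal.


Let X = Σ_S X_S over the C(26, 6) = 230230 subsets S of size 6, where X_S = 1 if the K_6 on S is monochromatic.
For a fixed S, the K_6 on S has C(6, 2) = 15 edges. P[all 15 edges red] = (1/2)^15, and likewise for blue, so P[monochromatic] = 2·(1/2)^15 = 2^{1 − 15} = 1/16384.
Summing: E[X] = C(26, 6) · 2^{1 − 15} = 230230 · 1/16384 = 115115/8192.
Numerically: E[X] ≈ 14.052124.

E[X] = C(26,6)·2^(1−C(6,2)) = 115115/8192 ≈ 14.052124.


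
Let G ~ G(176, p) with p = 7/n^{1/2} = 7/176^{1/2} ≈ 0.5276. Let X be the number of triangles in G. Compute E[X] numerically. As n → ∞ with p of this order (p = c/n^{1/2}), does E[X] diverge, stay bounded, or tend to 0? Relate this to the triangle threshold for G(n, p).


Number of potential triangles: C(176, 3) = 893200.
Each occurs with probability p³ ≈ (0.5276)³ ≈ 1.469011e-01.
By linearity: E[X] = C(176, 3)·p³ ≈ 893200 · 1.469011e-01 ≈ 131212.0838.
Since α = 1/2 < 1, p = c/n^{1/2} ≫ 1/n is above the triangle threshold p ~ 1/n. Asymptotically E[X] ~ (c³/6)·n^{3(1−α)} = (7³/6)·n^{1.5} → ∞; triangles are abundant w.h.p.

E[X] ≈ 131212.0838; in regime p = Θ(1/n^{1/2}) E[X] diverges (above the triangle threshold p ~ 1/n).


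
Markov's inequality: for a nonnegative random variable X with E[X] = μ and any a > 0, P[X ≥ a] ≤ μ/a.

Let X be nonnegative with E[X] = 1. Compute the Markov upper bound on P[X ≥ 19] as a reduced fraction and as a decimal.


μ = E[X] = 1, a = 19.
Markov: P[X ≥ 19] ≤ μ/a = (1)/19 = 1/19.
Numerically: ≈ 0.053.
(Since a = 19 > μ = 1.000, the bound 1/19 is < 1 and informative.)

P[X ≥ 19] ≤ 1/19 ≈ 0.053.


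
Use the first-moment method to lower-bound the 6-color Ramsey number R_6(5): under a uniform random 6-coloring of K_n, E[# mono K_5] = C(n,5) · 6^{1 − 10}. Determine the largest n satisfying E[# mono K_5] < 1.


We need C(n, 5) · 6^{1 − 10} < 1, i.e. C(n, 5) < 6^{10 − 1} = 10077696.
Check values of n near the boundary:
  n = 63: C(63, 5) = 7028847; 7028847 < 10077696? YES
  n = 64: C(64, 5) = 7624512; 7624512 < 10077696? YES
  n = 65: C(65, 5) = 8259888; 8259888 < 10077696? YES
  n = 66: C(66, 5) = 8936928; 8936928 < 10077696? YES
  n = 67: C(67, 5) = 9657648; 9657648 < 10077696? YES
  n = 68: C(68, 5) = 10424128; 10424128 < 10077696? NO
  n = 69: C(69, 5) = 11238513; 11238513 < 10077696? NO
The largest n with C(n, 5) < 10077696 is n = 67 (where E[X] = 67067/69984 ≈ 0.958319). Hence R_6(5) > 67, i.e. R_6(5) ≥ 68.

Largest n = 67; hence R_6(5) > 67.


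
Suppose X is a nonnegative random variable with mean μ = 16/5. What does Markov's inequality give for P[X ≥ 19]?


μ = E[X] = 16/5, a = 19.
Markov: P[X ≥ 19] ≤ μ/a = (16/5)/19 = 16/95.
Numerically: ≈ 0.168.
(Since a = 19 > μ = 3.200, the bound 16/95 is < 1 and informative.)

P[X ≥ 19] ≤ 16/95 ≈ 0.168.


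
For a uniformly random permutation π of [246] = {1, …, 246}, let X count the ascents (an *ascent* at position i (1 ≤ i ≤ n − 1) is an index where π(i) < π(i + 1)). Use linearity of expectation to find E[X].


Write X = Σ X_I over i = 1, …, 245, with X_I the indicator of one ascent.
There are 245 indicators.
For each fixed i, the pair (π(i), π(i+1)) is a uniformly random ordered pair of distinct values from {1, …, 246}; by symmetry P[π(i) < π(i+1)] = 1/2.
By linearity: E[X] = 245 · (1/2) = (246 − 1) · (1/2) = 245/2 ≈ 122.50000.

E[X] = 245/2 = 122.50000.


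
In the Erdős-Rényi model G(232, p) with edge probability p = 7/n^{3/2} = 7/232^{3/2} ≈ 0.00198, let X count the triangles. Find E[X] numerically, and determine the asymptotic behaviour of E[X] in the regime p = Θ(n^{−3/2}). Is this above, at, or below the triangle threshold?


Number of potential triangles: C(232, 3) = 2054360.
Each occurs with probability p³ ≈ (0.00198)³ ≈ 7.77317e-09.
By linearity: E[X] = C(232, 3)·p³ ≈ 2054360 · 7.77317e-09 ≈ 0.016.
Since α = 3/2 > 1, p = c/n^{3/2} = o(1/n) is below the triangle threshold p ~ 1/n. Asymptotically E[X] ~ (c³/6)·n^{3(1−α)} = (7³/6)·n^{-1.5} → 0, so by Markov's inequality G has no triangles w.h.p.

E[X] ≈ 0.016; in regime p = Θ(1/n^{3/2}) E[X] tends to 0 (below the triangle threshold p ~ 1/n).


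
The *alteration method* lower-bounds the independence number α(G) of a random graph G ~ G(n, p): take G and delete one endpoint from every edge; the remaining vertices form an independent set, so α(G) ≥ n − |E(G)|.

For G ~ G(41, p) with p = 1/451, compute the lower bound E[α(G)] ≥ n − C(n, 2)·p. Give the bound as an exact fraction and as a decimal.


E[|E(G)|] = C(41, 2)·p = 820 · (1/451) = 20/11.
E[α(G)] ≥ n − E[|E(G)|] = 41 − 20/11 = 431/11.
Numerically: ≈ 39.18182.
(This is only a lower bound; the true E[α(G)] may be larger.)

E[α(G)] ≥ 431/11 ≈ 39.18182.


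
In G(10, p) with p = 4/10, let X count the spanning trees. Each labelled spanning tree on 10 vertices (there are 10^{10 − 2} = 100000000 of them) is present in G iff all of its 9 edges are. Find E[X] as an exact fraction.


K_10 has 10^{10 − 2} = 100000000 labelled spanning trees.
For each such spanning tree H, let X_H = 1 if all 9 edges of H are present in G. Then P[X_H = 1] = p^{9} = (2/5)^{9} = 512/1953125.
Summing the indicators: E[X] = Σ_H E[X_H] = 100000000 · p^{9} = 100000000 · 512/1953125 = 131072/5.
Numerically: E[X] ≈ 26214.

E[X] = 100000000 · (2/5)^{9} = 131072/5 ≈ 26214.


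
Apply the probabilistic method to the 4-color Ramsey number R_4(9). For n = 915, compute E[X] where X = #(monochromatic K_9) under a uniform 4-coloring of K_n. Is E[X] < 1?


E[X] = C(915, 9) · 4^{1 − 36} = 1190931166636537885130 · 4^{−35} = 1190931166636537885130/1180591620717411303424.
As a reduced fraction: E[X] = 595465583318268942565/590295810358705651712 ≈ 1.008758.
Is E[X] < 1? NO.
Since E[X] ≥ 1, the first-moment bound is inconclusive at n = 915; it does NOT by itself certify R_4(9) > 915.

E[X] = 595465583318268942565/590295810358705651712 ≈ 1.008758; E[X] ≥ 1; first-moment method inconclusive here.


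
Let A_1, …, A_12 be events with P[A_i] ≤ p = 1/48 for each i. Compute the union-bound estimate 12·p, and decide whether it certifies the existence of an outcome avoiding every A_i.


Union bound: P[∪_{i=1}^{12} A_i] ≤ Σ_i P[A_i] ≤ 12·p = 12·(1/48) = 1/4.
Numerically: 1/4 ≈ 0.250.
Is 1/4 < 1? YES.
Since P[∪ A_i] ≤ 1/4 < 1, the complement has P[∩ A_i^c] ≥ 1 − 1/4 = 3/4 > 0, so some outcome avoids every A_i.

12·p = 1/4 ≈ 0.250; existence CERTIFIED by the union bound.


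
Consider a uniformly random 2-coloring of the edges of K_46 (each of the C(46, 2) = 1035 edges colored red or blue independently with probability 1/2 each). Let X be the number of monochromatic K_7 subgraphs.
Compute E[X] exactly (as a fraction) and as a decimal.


Let X = Σ_S X_S over the C(46, 7) = 53524680 subsets S of size 7, where X_S = 1 if the K_7 on S is monochromatic.
For a fixed S, the K_7 on S has C(7, 2) = 21 edges. P[all 21 edges red] = (1/2)^21, and likewise for blue, so P[monochromatic] = 2·(1/2)^21 = 2^{1 − 21} = 1/1048576.
By linearity of expectation: E[X] = C(46, 7) · 2^{1 − 21} = 53524680 · 1/1048576 = 6690585/131072.
Numerically: E[X] ≈ 51.045113.

E[X] = C(46,7)·2^(1−C(7,2)) = 6690585/131072 ≈ 51.045113.


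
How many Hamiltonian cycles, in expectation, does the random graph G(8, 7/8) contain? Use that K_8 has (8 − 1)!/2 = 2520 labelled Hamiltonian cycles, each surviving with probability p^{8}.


K_8 has (8 − 1)!/2 = 2520 labelled Hamiltonian cycles.
For each such Hamiltonian cycle H, let X_H = 1 if all 8 edges of H are present in G. Then P[X_H = 1] = p^{8} = (7/8)^{8} = 5764801/16777216.
By linearity of expectation: E[X] = Σ_H E[X_H] = 2520 · p^{8} = 2520 · 5764801/16777216 = 1815912315/2097152.
Numerically: E[X] ≈ 865.9.

E[X] = 2520 · (7/8)^{8} = 1815912315/2097152 ≈ 865.9.


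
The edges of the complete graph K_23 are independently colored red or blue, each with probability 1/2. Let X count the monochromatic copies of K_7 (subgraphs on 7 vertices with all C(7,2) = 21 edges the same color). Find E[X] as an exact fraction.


Let X = Σ_S X_S over the C(23, 7) = 245157 subsets S of size 7, where X_S = 1 if the K_7 on S is monochromatic.
For a fixed S, the K_7 on S has C(7, 2) = 21 edges. P[all 21 edges red] = (1/2)^21, and likewise for blue, so P[monochromatic] = 2·(1/2)^21 = 2^{1 − 21} = 1/1048576.
By linearity of expectation: E[X] = C(23, 7) · 2^{1 − 21} = 245157 · 1/1048576 = 245157/1048576.
Numerically: E[X] ≈ 0.2338.

E[X] = C(23,7)·2^(1−C(7,2)) = 245157/1048576 ≈ 0.2338.


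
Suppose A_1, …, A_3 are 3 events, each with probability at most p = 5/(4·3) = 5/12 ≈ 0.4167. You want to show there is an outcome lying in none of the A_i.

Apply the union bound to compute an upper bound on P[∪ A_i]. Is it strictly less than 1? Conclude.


Union bound: P[∪_{i=1}^{3} A_i] ≤ Σ_i P[A_i] ≤ 3·p = 3·(5/12) = 5/4.
Numerically: 5/4 ≈ 1.2500.
Is 5/4 < 1? NO.
Since the bound 5/4 is ≥ 1, the union bound is uninformative here; it does NOT by itself certify existence.

3·p = 5/4 ≈ 1.2500; existence NOT certified by the union bound.


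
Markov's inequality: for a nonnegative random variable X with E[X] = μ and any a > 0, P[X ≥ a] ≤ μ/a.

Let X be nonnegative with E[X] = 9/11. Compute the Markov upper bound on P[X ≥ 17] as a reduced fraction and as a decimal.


μ = E[X] = 9/11, a = 17.
Markov: P[X ≥ 17] ≤ μ/a = (9/11)/17 = 9/187.
Numerically: ≈ 0.04813.
(Since a = 17 > μ = 0.81818, the bound 9/187 is < 1 and informative.)

P[X ≥ 17] ≤ 9/187 ≈ 0.04813.


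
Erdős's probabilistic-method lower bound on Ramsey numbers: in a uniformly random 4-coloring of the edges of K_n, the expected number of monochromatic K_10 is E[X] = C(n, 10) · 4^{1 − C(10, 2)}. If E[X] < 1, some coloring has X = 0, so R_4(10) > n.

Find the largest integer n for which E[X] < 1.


We need C(n, 10) · 4^{1 − 45} < 1, i.e. C(n, 10) < 4^{45 − 1} = 309485009821345068724781056.
Check values of n near the boundary:
  n = 2018: C(2018, 10) = 301820606687612220663963508; 301820606687612220663963508 < 309485009821345068724781056? YES
  n = 2019: C(2019, 10) = 303322949179835278009229628; 303322949179835278009229628 < 309485009821345068724781056? YES
  n = 2020: C(2020, 10) = 304832018578739931133653656; 304832018578739931133653656 < 309485009821345068724781056? YES
  n = 2021: C(2021, 10) = 306347841644770462864800616; 306347841644770462864800616 < 309485009821345068724781056? YES
  n = 2022: C(2022, 10) = 307870445231474093395937796; 307870445231474093395937796 < 309485009821345068724781056? YES
  n = 2023: C(2023, 10) = 309399856285778485315440716; 309399856285778485315440716 < 309485009821345068724781056? YES
  n = 2024: C(2024, 10) = 310936101848269937576192656; 310936101848269937576192656 < 309485009821345068724781056? NO
The largest n with C(n, 10) < 309485009821345068724781056 is n = 2023 (where E[X] = 77349964071444621328860179/77371252455336267181195264 ≈ 0.999725). Hence R_4(10) > 2023, i.e. R_4(10) ≥ 2024.

Largest n = 2023; hence R_4(10) > 2023.


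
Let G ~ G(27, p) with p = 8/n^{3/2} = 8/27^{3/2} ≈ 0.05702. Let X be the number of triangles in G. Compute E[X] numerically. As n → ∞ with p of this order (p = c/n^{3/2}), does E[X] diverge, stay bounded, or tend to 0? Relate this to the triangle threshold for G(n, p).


Number of potential triangles: C(27, 3) = 2925.
Each occurs with probability p³ ≈ (0.05702)³ ≈ 1.854099e-04.
By linearity: E[X] = C(27, 3)·p³ ≈ 2925 · 1.854099e-04 ≈ 0.5423.
Since α = 3/2 > 1, p = c/n^{3/2} = o(1/n) is below the triangle threshold p ~ 1/n. Asymptotically E[X] ~ (c³/6)·n^{3(1−α)} = (8³/6)·n^{-1.5} → 0, so by Markov's inequality G has no triangles w.h.p.

E[X] ≈ 0.5423; in regime p = Θ(1/n^{3/2}) E[X] tends to 0 (below the triangle threshold p ~ 1/n).


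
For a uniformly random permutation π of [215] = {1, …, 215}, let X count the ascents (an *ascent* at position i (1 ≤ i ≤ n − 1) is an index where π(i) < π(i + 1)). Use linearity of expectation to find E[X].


Write X = Σ X_I over i = 1, …, 214, with X_I the indicator of one ascent.
There are 214 indicators.
For each fixed i, the pair (π(i), π(i+1)) is a uniformly random ordered pair of distinct values from {1, …, 215}; by symmetry P[π(i) < π(i+1)] = 1/2.
By linearity: E[X] = 214 · (1/2) = (215 − 1) · (1/2) = 107 ≈ 107.000.

E[X] = 107 = 107.000.


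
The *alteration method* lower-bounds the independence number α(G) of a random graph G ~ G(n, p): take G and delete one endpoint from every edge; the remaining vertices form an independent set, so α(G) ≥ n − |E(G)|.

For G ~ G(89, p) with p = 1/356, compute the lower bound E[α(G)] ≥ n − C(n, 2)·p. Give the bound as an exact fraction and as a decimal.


E[|E(G)|] = C(89, 2)·p = 3916 · (1/356) = 11.
E[α(G)] ≥ n − E[|E(G)|] = 89 − 11 = 78.
Numerically: ≈ 78.0000.
(This is only a lower bound; the true E[α(G)] may be larger.)

E[α(G)] ≥ 78 ≈ 78.0000.


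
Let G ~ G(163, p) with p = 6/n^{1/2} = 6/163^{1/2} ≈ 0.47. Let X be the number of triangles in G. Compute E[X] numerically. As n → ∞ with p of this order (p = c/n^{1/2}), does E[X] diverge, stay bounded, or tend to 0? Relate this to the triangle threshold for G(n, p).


Number of potential triangles: C(163, 3) = 708561.
Each occurs with probability p³ ≈ (0.47)³ ≈ 1.03794e-01.
By linearity: E[X] = C(163, 3)·p³ ≈ 708561 · 1.03794e-01 ≈ 73544.397.
Since α = 1/2 < 1, p = c/n^{1/2} ≫ 1/n is above the triangle threshold p ~ 1/n. Asymptotically E[X] ~ (c³/6)·n^{3(1−α)} = (6³/6)·n^{1.5} → ∞; triangles are abundant w.h.p.

E[X] ≈ 73544.397; in regime p = Θ(1/n^{1/2}) E[X] diverges (above the triangle threshold p ~ 1/n).


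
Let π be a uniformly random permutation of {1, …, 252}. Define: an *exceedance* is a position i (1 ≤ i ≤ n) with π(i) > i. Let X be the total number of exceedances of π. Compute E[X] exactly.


Write X = Σ_{i=1}^{252} X_i, where X_i = 1_{π(i) > i}.
For each fixed i, π(i) is uniform over {1, …, 252} (marginal of a uniform permutation), so P[π(i) > i] = (n − i)/n. Summing: Σ_{i=1}^{252} (n − i)/n = (0 + 1 + … + 251)/252 = 252(252 − 1)/(2·252) = (252 − 1)/2.
Hence E[X] = Σ_{i=1}^{252} (252 − i)/252 = 251/2 ≈ 125.50000.

E[X] = 251/2 = 125.50000.


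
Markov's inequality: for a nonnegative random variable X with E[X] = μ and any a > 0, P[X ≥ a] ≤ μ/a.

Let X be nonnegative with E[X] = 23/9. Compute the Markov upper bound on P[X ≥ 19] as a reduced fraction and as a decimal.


μ = E[X] = 23/9, a = 19.
Markov: P[X ≥ 19] ≤ μ/a = (23/9)/19 = 23/171.
Numerically: ≈ 0.13450.
(Since a = 19 > μ = 2.55556, the bound 23/171 is < 1 and informative.)

P[X ≥ 19] ≤ 23/171 ≈ 0.13450.


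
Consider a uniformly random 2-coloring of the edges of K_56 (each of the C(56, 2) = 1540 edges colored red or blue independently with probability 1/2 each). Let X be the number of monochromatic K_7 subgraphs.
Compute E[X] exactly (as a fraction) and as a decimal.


Let X = Σ_S X_S over the C(56, 7) = 231917400 subsets S of size 7, where X_S = 1 if the K_7 on S is monochromatic.
For a fixed S, the K_7 on S has C(7, 2) = 21 edges. P[all 21 edges red] = (1/2)^21, and likewise for blue, so P[monochromatic] = 2·(1/2)^21 = 2^{1 − 21} = 1/1048576.
By linearity of expectation: E[X] = C(56, 7) · 2^{1 − 21} = 231917400 · 1/1048576 = 28989675/131072.
Numerically: E[X] ≈ 221.174.

E[X] = C(56,7)·2^(1−C(7,2)) = 28989675/131072 ≈ 221.174.


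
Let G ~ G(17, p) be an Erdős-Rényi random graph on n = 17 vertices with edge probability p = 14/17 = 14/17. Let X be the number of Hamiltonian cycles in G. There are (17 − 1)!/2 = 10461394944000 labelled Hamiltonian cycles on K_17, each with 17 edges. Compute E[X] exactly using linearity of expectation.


K_17 has (17 − 1)!/2 = 10461394944000 labelled Hamiltonian cycles.
For each such Hamiltonian cycle H, let X_H = 1 if all 17 edges of H are present in G. Then P[X_H = 1] = p^{17} = (14/17)^{17} = 30491346729331195904/827240261886336764177.
By linearity: E[X] = Σ_H E[X_H] = 10461394944000 · p^{17} = 10461394944000 · 30491346729331195904/827240261886336764177 = 318982020509976309331579109376000/827240261886336764177.
Numerically: E[X] ≈ 3.85598e+11.

E[X] = 10461394944000 · (14/17)^{17} = 318982020509976309331579109376000/827240261886336764177 ≈ 3.85598e+11.


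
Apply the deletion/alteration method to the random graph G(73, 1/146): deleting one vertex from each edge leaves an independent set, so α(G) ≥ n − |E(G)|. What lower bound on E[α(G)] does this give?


E[|E(G)|] = C(73, 2)·p = 2628 · (1/146) = 18.
E[α(G)] ≥ n − E[|E(G)|] = 73 − 18 = 55.
Numerically: ≈ 55.0000.
(This is only a lower bound; the true E[α(G)] may be larger.)

E[α(G)] ≥ 55 ≈ 55.0000.


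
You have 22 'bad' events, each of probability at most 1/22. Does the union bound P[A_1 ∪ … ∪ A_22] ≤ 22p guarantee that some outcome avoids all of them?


Union bound: P[∪_{i=1}^{22} A_i] ≤ Σ_i P[A_i] ≤ 22·p = 22·(1/22) = 1.
Numerically: 1 ≈ 1.000000.
Is 1 < 1? NO.
Since the bound 1 is ≥ 1, the union bound is uninformative here; it does NOT by itself certify existence.

22·p = 1 ≈ 1.000000; existence NOT certified by the union bound.


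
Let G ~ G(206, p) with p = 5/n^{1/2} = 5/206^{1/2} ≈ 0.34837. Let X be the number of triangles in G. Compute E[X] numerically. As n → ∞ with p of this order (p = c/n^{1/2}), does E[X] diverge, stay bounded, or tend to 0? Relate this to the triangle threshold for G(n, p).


Number of potential triangles: C(206, 3) = 1435820.
Each occurs with probability p³ ≈ (0.34837)³ ≈ 4.2277489e-02.
By linearity: E[X] = C(206, 3)·p³ ≈ 1435820 · 4.2277489e-02 ≈ 60702.86387.
Since α = 1/2 < 1, p = c/n^{1/2} ≫ 1/n is above the triangle threshold p ~ 1/n. Asymptotically E[X] ~ (c³/6)·n^{3(1−α)} = (5³/6)·n^{1.5} → ∞; triangles are abundant w.h.p.

E[X] ≈ 60702.86387; in regime p = Θ(1/n^{1/2}) E[X] diverges (above the triangle threshold p ~ 1/n).
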